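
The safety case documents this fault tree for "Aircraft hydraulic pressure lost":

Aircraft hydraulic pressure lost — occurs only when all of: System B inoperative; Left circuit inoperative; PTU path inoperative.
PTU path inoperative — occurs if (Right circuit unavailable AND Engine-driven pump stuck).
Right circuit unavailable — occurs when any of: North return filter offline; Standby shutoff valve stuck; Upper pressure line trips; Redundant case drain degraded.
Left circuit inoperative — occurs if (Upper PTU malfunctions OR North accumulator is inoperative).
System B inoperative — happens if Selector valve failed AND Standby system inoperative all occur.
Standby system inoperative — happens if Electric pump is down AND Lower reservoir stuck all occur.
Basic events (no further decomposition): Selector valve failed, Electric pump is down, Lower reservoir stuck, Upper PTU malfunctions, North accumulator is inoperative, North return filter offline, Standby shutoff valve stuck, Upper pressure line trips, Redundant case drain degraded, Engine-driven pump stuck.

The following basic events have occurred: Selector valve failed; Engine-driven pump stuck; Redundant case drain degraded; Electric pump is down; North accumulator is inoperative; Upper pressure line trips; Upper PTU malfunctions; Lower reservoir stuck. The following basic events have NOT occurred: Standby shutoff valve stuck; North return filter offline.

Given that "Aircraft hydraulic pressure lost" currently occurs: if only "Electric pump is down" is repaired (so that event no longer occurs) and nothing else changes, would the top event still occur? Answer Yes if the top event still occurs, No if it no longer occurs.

Counterfactual: set "Electric pump is down" to not occurred.
Standby system inoperative [AND]: Electric pump is down=not, Lower reservoir stuck=occurs → not all inputs occur → does not occur.
System B inoperative [AND]: Selector valve failed=occurs, Standby system inoperative=not → not all inputs occur → does not occur.
Left circuit inoperative [OR]: Upper PTU malfunctions=occurs, North accumulator is inoperative=occurs → at least one input occurs → occurs.
Right circuit unavailable [OR]: North return filter offline=not, Standby shutoff valve stuck=not, Upper pressure line trips=occurs, Redundant case drain degraded=occurs → at least one input occurs → occurs.
PTU path inoperative [AND]: Right circuit unavailable=occurs, Engine-driven pump stuck=occurs → all inputs occur → occurs.
Aircraft hydraulic pressure lost [AND]: System B inoperative=not, Left circuit inoperative=occurs, PTU path inoperative=occurs → not all inputs occur → does not occur.

No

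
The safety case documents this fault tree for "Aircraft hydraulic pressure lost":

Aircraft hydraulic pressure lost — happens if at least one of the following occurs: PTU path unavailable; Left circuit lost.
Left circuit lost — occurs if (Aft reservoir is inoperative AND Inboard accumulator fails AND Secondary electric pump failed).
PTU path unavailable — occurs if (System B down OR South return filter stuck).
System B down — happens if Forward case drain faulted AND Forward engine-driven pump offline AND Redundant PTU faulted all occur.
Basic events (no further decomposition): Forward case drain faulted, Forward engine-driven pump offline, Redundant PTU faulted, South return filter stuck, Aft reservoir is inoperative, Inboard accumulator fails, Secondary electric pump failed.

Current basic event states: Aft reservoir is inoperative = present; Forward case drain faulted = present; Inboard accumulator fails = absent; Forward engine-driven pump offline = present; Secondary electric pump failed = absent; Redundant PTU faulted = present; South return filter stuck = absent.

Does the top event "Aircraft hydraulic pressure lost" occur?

Yes

System B down [AND]: Forward case drain faulted=occurs, Forward engine-driven pump offline=occurs, Redundant PTU faulted=occurs → all inputs occur → occurs.
PTU path unavailable [OR]: System B down=occurs, South return filter stuck=not → at least one input occurs → occurs.
Left circuit lost [AND]: Aft reservoir is inoperative=occurs, Inboard accumulator fails=not, Secondary electric pump failed=not → not all inputs occur → does not occur.
Aircraft hydraulic pressure lost [OR]: PTU path unavailable=occurs, Left circuit lost=not → at least one input occurs → occurs.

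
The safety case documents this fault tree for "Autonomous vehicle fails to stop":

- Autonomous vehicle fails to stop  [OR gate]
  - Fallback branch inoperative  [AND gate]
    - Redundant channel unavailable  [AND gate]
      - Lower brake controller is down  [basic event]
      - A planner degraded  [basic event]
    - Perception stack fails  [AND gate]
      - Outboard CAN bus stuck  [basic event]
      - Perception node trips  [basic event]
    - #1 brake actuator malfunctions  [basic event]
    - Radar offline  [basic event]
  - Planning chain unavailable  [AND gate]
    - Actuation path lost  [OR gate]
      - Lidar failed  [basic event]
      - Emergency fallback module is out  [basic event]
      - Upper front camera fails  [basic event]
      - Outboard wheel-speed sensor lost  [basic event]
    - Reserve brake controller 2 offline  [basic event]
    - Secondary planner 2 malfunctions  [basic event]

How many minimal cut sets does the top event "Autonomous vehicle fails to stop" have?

5

Redundant channel unavailable [AND]: one cut set from each child combined → 1 × 1 = 1 cut set(s).
Perception stack fails [AND]: one cut set from each child combined → 1 × 1 = 1 cut set(s).
Fallback branch inoperative [AND]: one cut set from each child combined → 1 × 1 × 1 × 1 = 1 cut set(s).
Actuation path lost [OR]: union of children's cut sets → 4 cut set(s).
Planning chain unavailable [AND]: one cut set from each child combined → 4 × 1 × 1 = 4 cut set(s).
Autonomous vehicle fails to stop [OR]: union of children's cut sets → 5 cut set(s).
Minimal cut sets: {#1 brake actuator malfunctions, A planner degraded, Lower brake controller is down, Outboard CAN bus stuck, Perception node trips, Radar offline}; {Lidar failed, Reserve brake controller 2 offline, Secondary planner 2 malfunctions}; {Emergency fallback module is out, Reserve brake controller 2 offline, Secondary planner 2 malfunctions}; {Reserve brake controller 2 offline, Secondary planner 2 malfunctions, Upper front camera fails}; {Outboard wheel-speed sensor lost, Reserve brake controller 2 offline, Secondary planner 2 malfunctions}.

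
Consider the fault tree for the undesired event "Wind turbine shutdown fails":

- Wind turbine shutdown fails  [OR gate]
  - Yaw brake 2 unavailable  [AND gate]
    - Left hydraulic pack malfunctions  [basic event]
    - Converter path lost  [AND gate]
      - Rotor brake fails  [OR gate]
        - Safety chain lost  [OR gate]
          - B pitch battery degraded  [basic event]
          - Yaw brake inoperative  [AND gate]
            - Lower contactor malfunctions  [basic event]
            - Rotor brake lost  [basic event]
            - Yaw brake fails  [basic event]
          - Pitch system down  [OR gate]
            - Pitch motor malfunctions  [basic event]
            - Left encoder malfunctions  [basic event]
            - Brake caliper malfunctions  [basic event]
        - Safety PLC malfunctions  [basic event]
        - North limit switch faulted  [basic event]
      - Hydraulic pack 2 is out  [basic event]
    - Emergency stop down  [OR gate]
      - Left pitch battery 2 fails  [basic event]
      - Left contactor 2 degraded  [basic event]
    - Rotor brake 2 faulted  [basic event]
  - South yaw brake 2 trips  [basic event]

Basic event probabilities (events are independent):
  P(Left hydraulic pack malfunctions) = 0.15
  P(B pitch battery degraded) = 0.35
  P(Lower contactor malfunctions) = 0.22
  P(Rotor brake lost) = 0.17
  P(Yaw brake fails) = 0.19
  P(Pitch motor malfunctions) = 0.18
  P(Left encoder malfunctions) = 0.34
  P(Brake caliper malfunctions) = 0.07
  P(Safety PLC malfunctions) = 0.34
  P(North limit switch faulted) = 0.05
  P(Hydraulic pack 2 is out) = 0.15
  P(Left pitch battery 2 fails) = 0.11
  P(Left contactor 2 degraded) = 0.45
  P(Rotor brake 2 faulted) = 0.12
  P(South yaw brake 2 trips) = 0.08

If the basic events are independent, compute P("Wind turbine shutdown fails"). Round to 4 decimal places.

P(Yaw brake inoperative) [AND] = 0.22 × 0.17 × 0.19 = 0.007106
P(Pitch system down) [OR] = 1 − (1−0.18) × (1−0.34) × (1−0.07) = 0.496684
P(Safety chain lost) [OR] = 1 − (1−0.35) × (1−0.007106) × (1−0.496684) = 0.675169
P(Rotor brake fails) [OR] = 1 − (1−0.675169) × (1−0.34) × (1−0.05) = 0.796331
P(Converter path lost) [AND] = 0.796331 × 0.15 = 0.119450
P(Emergency stop down) [OR] = 1 − (1−0.11) × (1−0.45) = 0.510500
P(Yaw brake 2 unavailable) [AND] = 0.15 × 0.119450 × 0.510500 × 0.12 = 0.001098
P(Wind turbine shutdown fails) [OR] = 1 − (1−0.001098) × (1−0.08) = 0.081010
Rounded to 4 decimal places: P(Wind turbine shutdown fails) ≈ 0.0810.

0.0810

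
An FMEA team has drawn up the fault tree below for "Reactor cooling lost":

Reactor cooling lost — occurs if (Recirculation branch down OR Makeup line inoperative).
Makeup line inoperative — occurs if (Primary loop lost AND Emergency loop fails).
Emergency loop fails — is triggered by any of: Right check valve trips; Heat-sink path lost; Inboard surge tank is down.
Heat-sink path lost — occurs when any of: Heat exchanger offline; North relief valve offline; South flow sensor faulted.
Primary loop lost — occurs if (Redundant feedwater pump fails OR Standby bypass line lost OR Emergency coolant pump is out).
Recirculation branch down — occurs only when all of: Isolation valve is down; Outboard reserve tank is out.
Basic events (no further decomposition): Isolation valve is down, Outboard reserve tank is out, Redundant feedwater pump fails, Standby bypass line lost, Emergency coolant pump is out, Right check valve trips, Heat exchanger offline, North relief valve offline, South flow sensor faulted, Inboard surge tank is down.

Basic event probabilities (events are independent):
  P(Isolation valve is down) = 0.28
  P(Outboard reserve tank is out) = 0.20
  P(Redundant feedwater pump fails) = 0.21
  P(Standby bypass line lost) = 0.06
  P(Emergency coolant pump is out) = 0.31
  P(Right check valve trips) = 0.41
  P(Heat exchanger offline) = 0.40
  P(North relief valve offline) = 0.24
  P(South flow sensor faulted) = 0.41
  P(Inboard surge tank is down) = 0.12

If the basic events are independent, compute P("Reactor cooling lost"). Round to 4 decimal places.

P(Recirculation branch down) [AND] = 0.28 × 0.20 = 0.056000
P(Primary loop lost) [OR] = 1 − (1−0.21) × (1−0.06) × (1−0.31) = 0.487606
P(Heat-sink path lost) [OR] = 1 − (1−0.40) × (1−0.24) × (1−0.41) = 0.730960
P(Emergency loop fails) [OR] = 1 − (1−0.41) × (1−0.730960) × (1−0.12) = 0.860314
P(Makeup line inoperative) [AND] = 0.487606 × 0.860314 = 0.419494
P(Reactor cooling lost) [OR] = 1 − (1−0.056000) × (1−0.419494) = 0.452002
Rounded to 4 decimal places: P(Reactor cooling lost) ≈ 0.4520.

0.4520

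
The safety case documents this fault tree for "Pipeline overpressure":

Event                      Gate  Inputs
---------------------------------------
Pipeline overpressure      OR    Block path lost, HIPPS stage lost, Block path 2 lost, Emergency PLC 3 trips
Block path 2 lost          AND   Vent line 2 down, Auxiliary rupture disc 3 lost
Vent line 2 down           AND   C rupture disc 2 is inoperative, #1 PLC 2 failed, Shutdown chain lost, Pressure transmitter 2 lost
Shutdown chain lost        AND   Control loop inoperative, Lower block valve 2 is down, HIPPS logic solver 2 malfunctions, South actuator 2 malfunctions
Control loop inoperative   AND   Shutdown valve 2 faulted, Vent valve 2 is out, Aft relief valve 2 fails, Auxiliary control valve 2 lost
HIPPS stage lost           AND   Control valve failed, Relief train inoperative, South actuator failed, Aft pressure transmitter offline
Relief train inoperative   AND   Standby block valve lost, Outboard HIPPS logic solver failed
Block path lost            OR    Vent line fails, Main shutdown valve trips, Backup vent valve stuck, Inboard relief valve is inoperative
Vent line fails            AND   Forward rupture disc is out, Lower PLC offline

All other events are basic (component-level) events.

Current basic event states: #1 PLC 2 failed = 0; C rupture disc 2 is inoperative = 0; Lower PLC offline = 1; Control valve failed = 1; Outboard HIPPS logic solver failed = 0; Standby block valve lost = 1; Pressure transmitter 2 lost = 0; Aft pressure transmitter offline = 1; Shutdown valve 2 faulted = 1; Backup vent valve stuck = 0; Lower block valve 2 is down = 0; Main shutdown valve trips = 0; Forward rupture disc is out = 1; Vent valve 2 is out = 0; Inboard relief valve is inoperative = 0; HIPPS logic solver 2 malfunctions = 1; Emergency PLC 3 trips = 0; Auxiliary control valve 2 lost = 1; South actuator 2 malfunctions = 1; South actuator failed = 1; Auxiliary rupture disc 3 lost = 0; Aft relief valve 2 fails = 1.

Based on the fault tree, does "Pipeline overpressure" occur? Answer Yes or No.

Yes

Vent line fails [AND]: Forward rupture disc is out=occurs, Lower PLC offline=occurs → all inputs occur → occurs.
Block path lost [OR]: Vent line fails=occurs, Main shutdown valve trips=not, Backup vent valve stuck=not, Inboard relief valve is inoperative=not → at least one input occurs → occurs.
Relief train inoperative [AND]: Standby block valve lost=occurs, Outboard HIPPS logic solver failed=not → not all inputs occur → does not occur.
HIPPS stage lost [AND]: Control valve failed=occurs, Relief train inoperative=not, South actuator failed=occurs, Aft pressure transmitter offline=occurs → not all inputs occur → does not occur.
Control loop inoperative [AND]: Shutdown valve 2 faulted=occurs, Vent valve 2 is out=not, Aft relief valve 2 fails=occurs, Auxiliary control valve 2 lost=occurs → not all inputs occur → does not occur.
Shutdown chain lost [AND]: Control loop inoperative=not, Lower block valve 2 is down=not, HIPPS logic solver 2 malfunctions=occurs, South actuator 2 malfunctions=occurs → not all inputs occur → does not occur.
Vent line 2 down [AND]: C rupture disc 2 is inoperative=not, #1 PLC 2 failed=not, Shutdown chain lost=not, Pressure transmitter 2 lost=not → not all inputs occur → does not occur.
Block path 2 lost [AND]: Vent line 2 down=not, Auxiliary rupture disc 3 lost=not → not all inputs occur → does not occur.
Pipeline overpressure [OR]: Block path lost=occurs, HIPPS stage lost=not, Block path 2 lost=not, Emergency PLC 3 trips=not → at least one input occurs → occurs.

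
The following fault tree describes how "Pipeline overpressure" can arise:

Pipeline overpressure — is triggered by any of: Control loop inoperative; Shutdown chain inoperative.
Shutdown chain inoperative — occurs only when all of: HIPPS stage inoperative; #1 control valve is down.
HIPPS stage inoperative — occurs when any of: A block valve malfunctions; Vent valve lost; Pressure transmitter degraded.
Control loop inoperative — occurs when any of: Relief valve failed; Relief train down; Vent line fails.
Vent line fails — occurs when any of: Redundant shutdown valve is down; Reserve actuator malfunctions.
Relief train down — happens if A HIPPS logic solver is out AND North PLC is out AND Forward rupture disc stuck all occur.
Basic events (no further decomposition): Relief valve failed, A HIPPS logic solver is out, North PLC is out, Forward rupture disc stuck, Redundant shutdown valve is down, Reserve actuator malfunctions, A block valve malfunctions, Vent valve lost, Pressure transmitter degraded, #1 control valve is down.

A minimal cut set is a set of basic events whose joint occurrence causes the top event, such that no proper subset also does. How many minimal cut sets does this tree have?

Relief train down [AND]: one cut set from each child combined → 1 × 1 × 1 = 1 cut set(s).
Vent line fails [OR]: union of children's cut sets → 2 cut set(s).
Control loop inoperative [OR]: union of children's cut sets → 4 cut set(s).
HIPPS stage inoperative [OR]: union of children's cut sets → 3 cut set(s).
Shutdown chain inoperative [AND]: one cut set from each child combined → 3 × 1 = 3 cut set(s).
Pipeline overpressure [OR]: union of children's cut sets → 7 cut set(s).
Minimal cut sets: {Relief valve failed}; {A HIPPS logic solver is out, Forward rupture disc stuck, North PLC is out}; {Redundant shutdown valve is down}; {Reserve actuator malfunctions}; {#1 control valve is down, A block valve malfunctions}; {#1 control valve is down, Vent valve lost}; {#1 control valve is down, Pressure transmitter degraded}.

7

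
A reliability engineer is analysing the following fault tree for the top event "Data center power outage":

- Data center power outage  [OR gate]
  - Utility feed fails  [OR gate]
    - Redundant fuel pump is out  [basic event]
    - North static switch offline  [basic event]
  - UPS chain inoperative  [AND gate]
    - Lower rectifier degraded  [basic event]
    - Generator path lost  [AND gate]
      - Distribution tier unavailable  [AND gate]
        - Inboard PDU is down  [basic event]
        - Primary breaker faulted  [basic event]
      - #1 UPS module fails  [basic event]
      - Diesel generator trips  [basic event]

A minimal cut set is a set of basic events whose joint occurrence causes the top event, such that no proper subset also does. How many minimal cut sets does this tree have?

Utility feed fails [OR]: union of children's cut sets → 2 cut set(s).
Distribution tier unavailable [AND]: one cut set from each child combined → 1 × 1 = 1 cut set(s).
Generator path lost [AND]: one cut set from each child combined → 1 × 1 × 1 = 1 cut set(s).
UPS chain inoperative [AND]: one cut set from each child combined → 1 × 1 = 1 cut set(s).
Data center power outage [OR]: union of children's cut sets → 3 cut set(s).
Minimal cut sets: {Redundant fuel pump is out}; {North static switch offline}; {#1 UPS module fails, Diesel generator trips, Inboard PDU is down, Lower rectifier degraded, Primary breaker faulted}.

3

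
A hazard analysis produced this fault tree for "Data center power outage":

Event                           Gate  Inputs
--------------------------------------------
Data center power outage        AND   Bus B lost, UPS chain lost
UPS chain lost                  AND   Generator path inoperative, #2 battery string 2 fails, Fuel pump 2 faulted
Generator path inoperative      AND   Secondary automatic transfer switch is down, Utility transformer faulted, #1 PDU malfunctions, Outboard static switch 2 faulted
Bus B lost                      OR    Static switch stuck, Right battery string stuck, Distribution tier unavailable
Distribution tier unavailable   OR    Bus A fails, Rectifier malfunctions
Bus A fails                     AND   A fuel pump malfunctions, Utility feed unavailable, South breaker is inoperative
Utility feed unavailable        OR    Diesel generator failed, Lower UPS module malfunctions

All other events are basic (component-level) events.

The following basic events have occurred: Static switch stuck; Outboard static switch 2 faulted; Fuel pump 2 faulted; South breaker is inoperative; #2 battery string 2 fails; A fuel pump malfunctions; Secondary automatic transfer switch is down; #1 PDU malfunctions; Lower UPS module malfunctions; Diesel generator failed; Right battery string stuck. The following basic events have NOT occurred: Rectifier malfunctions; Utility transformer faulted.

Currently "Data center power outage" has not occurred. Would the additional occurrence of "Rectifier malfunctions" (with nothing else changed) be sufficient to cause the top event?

No

Counterfactual: set "Rectifier malfunctions" to occurred.
Utility feed unavailable [OR]: Diesel generator failed=occurs, Lower UPS module malfunctions=occurs → at least one input occurs → occurs.
Bus A fails [AND]: A fuel pump malfunctions=occurs, Utility feed unavailable=occurs, South breaker is inoperative=occurs → all inputs occur → occurs.
Distribution tier unavailable [OR]: Bus A fails=occurs, Rectifier malfunctions=occurs → at least one input occurs → occurs.
Bus B lost [OR]: Static switch stuck=occurs, Right battery string stuck=occurs, Distribution tier unavailable=occurs → at least one input occurs → occurs.
Generator path inoperative [AND]: Secondary automatic transfer switch is down=occurs, Utility transformer faulted=not, #1 PDU malfunctions=occurs, Outboard static switch 2 faulted=occurs → not all inputs occur → does not occur.
UPS chain lost [AND]: Generator path inoperative=not, #2 battery string 2 fails=occurs, Fuel pump 2 faulted=occurs → not all inputs occur → does not occur.
Data center power outage [AND]: Bus B lost=occurs, UPS chain lost=not → not all inputs occur → does not occur.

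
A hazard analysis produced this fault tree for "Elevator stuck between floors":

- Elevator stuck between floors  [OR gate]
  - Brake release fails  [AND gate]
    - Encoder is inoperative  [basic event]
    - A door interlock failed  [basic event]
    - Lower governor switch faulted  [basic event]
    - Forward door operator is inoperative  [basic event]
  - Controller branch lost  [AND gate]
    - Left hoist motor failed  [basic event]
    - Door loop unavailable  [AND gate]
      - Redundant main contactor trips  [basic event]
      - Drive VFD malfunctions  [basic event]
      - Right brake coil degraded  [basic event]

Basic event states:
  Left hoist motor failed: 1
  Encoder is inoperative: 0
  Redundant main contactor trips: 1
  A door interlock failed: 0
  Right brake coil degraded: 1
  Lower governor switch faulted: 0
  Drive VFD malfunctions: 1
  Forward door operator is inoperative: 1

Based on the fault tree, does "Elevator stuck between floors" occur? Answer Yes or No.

Yes

Brake release fails [AND]: Encoder is inoperative=not, A door interlock failed=not, Lower governor switch faulted=not, Forward door operator is inoperative=occurs → not all inputs occur → does not occur.
Door loop unavailable [AND]: Redundant main contactor trips=occurs, Drive VFD malfunctions=occurs, Right brake coil degraded=occurs → all inputs occur → occurs.
Controller branch lost [AND]: Left hoist motor failed=occurs, Door loop unavailable=occurs → all inputs occur → occurs.
Elevator stuck between floors [OR]: Brake release fails=not, Controller branch lost=occurs → at least one input occurs → occurs.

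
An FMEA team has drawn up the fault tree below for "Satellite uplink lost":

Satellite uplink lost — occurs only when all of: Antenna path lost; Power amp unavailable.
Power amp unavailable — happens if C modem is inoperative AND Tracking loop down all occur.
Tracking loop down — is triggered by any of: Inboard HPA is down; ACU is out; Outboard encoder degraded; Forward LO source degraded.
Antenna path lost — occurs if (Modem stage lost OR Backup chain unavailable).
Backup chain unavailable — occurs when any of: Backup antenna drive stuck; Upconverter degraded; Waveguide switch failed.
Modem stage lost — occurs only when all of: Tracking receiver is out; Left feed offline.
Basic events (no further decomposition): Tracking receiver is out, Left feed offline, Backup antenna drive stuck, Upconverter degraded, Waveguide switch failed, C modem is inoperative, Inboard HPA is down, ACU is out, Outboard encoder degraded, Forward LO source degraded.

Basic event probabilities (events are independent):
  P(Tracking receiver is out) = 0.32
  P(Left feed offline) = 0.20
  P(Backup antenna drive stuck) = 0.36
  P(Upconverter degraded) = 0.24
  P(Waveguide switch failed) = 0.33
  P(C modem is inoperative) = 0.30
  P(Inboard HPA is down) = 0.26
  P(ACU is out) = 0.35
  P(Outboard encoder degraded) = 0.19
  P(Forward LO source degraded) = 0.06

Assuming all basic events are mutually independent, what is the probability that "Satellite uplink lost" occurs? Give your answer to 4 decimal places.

P(Modem stage lost) [AND] = 0.32 × 0.20 = 0.064000
P(Backup chain unavailable) [OR] = 1 − (1−0.36) × (1−0.24) × (1−0.33) = 0.674112
P(Antenna path lost) [OR] = 1 − (1−0.064000) × (1−0.674112) = 0.694969
P(Tracking loop down) [OR] = 1 − (1−0.26) × (1−0.35) × (1−0.19) × (1−0.06) = 0.633767
P(Power amp unavailable) [AND] = 0.30 × 0.633767 = 0.190130
P(Satellite uplink lost) [AND] = 0.694969 × 0.190130 = 0.132134
Rounded to 4 decimal places: P(Satellite uplink lost) ≈ 0.1321.

0.1321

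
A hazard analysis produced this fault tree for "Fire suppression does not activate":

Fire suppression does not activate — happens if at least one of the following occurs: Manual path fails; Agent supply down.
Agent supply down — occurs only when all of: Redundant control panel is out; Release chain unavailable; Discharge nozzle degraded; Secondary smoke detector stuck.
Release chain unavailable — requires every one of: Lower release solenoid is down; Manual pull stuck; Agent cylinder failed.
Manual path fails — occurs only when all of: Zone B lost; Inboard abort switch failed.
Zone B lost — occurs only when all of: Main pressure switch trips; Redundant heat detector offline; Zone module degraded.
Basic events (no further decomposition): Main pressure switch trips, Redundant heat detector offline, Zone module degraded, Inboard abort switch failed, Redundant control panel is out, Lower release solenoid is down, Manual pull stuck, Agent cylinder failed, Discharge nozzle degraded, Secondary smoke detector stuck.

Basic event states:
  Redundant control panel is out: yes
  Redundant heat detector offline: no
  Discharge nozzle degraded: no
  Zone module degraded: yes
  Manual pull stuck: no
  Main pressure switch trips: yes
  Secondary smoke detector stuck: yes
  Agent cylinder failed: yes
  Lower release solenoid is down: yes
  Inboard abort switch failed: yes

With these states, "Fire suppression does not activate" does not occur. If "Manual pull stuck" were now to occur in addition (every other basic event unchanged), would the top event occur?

No

Counterfactual: set "Manual pull stuck" to occurred.
Zone B lost [AND]: Main pressure switch trips=occurs, Redundant heat detector offline=not, Zone module degraded=occurs → not all inputs occur → does not occur.
Manual path fails [AND]: Zone B lost=not, Inboard abort switch failed=occurs → not all inputs occur → does not occur.
Release chain unavailable [AND]: Lower release solenoid is down=occurs, Manual pull stuck=occurs, Agent cylinder failed=occurs → all inputs occur → occurs.
Agent supply down [AND]: Redundant control panel is out=occurs, Release chain unavailable=occurs, Discharge nozzle degraded=not, Secondary smoke detector stuck=occurs → not all inputs occur → does not occur.
Fire suppression does not activate [OR]: Manual path fails=not, Agent supply down=not → no input occurs → does not occur.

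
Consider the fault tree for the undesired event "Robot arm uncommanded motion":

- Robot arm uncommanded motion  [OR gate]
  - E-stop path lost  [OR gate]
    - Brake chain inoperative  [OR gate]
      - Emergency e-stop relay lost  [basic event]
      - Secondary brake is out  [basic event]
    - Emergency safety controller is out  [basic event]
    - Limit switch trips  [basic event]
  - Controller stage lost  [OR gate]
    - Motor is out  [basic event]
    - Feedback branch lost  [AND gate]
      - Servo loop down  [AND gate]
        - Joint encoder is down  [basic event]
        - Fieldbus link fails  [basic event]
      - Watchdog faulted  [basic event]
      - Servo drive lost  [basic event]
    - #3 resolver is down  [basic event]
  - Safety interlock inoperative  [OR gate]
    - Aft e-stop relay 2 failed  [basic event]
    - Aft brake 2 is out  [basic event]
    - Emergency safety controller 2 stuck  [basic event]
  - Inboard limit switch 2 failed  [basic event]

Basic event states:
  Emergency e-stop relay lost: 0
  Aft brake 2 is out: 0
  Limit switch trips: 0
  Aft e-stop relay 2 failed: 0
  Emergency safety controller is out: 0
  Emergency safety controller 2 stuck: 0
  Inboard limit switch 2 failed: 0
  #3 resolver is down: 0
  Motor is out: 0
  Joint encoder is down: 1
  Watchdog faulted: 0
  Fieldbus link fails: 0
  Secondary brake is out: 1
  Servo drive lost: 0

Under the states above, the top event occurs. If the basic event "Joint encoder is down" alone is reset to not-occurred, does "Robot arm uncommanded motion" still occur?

Counterfactual: set "Joint encoder is down" to not occurred.
Brake chain inoperative [OR]: Emergency e-stop relay lost=not, Secondary brake is out=occurs → at least one input occurs → occurs.
E-stop path lost [OR]: Brake chain inoperative=occurs, Emergency safety controller is out=not, Limit switch trips=not → at least one input occurs → occurs.
Servo loop down [AND]: Joint encoder is down=not, Fieldbus link fails=not → not all inputs occur → does not occur.
Feedback branch lost [AND]: Servo loop down=not, Watchdog faulted=not, Servo drive lost=not → not all inputs occur → does not occur.
Controller stage lost [OR]: Motor is out=not, Feedback branch lost=not, #3 resolver is down=not → no input occurs → does not occur.
Safety interlock inoperative [OR]: Aft e-stop relay 2 failed=not, Aft brake 2 is out=not, Emergency safety controller 2 stuck=not → no input occurs → does not occur.
Robot arm uncommanded motion [OR]: E-stop path lost=occurs, Controller stage lost=not, Safety interlock inoperative=not, Inboard limit switch 2 failed=not → at least one input occurs → occurs.

Yes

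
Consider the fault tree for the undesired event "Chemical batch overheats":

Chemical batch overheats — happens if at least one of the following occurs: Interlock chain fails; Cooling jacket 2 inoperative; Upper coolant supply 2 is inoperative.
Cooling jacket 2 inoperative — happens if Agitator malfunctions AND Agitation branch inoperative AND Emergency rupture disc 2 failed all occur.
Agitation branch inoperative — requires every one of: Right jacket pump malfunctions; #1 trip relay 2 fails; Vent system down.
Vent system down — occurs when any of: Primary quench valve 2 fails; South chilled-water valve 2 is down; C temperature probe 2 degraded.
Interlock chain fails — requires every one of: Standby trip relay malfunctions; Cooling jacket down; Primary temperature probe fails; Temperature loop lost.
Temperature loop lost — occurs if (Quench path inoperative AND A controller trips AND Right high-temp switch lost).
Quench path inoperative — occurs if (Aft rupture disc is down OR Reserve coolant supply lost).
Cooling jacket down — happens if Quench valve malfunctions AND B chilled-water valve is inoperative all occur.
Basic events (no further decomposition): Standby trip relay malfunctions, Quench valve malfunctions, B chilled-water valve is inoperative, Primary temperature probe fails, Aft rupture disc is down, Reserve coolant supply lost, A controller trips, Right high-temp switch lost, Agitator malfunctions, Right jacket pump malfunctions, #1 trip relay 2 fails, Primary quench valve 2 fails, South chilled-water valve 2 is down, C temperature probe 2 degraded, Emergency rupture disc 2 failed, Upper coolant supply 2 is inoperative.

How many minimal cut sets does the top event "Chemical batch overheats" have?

6

Cooling jacket down [AND]: one cut set from each child combined → 1 × 1 = 1 cut set(s).
Quench path inoperative [OR]: union of children's cut sets → 2 cut set(s).
Temperature loop lost [AND]: one cut set from each child combined → 2 × 1 × 1 = 2 cut set(s).
Interlock chain fails [AND]: one cut set from each child combined → 1 × 1 × 1 × 2 = 2 cut set(s).
Vent system down [OR]: union of children's cut sets → 3 cut set(s).
Agitation branch inoperative [AND]: one cut set from each child combined → 1 × 1 × 3 = 3 cut set(s).
Cooling jacket 2 inoperative [AND]: one cut set from each child combined → 1 × 3 × 1 = 3 cut set(s).
Chemical batch overheats [OR]: union of children's cut sets → 6 cut set(s).
Minimal cut sets: {A controller trips, Aft rupture disc is down, B chilled-water valve is inoperative, Primary temperature probe fails, Quench valve malfunctions, Right high-temp switch lost, Standby trip relay malfunctions}; {A controller trips, B chilled-water valve is inoperative, Primary temperature probe fails, Quench valve malfunctions, Reserve coolant supply lost, Right high-temp switch lost, Standby trip relay malfunctions}; {#1 trip relay 2 fails, Agitator malfunctions, Emergency rupture disc 2 failed, Primary quench valve 2 fails, Right jacket pump malfunctions}; {#1 trip relay 2 fails, Agitator malfunctions, Emergency rupture disc 2 failed, Right jacket pump malfunctions, South chilled-water valve 2 is down}; {#1 trip relay 2 fails, Agitator malfunctions, C temperature probe 2 degraded, Emergency rupture disc 2 failed, Right jacket pump malfunctions}; {Upper coolant supply 2 is inoperative}.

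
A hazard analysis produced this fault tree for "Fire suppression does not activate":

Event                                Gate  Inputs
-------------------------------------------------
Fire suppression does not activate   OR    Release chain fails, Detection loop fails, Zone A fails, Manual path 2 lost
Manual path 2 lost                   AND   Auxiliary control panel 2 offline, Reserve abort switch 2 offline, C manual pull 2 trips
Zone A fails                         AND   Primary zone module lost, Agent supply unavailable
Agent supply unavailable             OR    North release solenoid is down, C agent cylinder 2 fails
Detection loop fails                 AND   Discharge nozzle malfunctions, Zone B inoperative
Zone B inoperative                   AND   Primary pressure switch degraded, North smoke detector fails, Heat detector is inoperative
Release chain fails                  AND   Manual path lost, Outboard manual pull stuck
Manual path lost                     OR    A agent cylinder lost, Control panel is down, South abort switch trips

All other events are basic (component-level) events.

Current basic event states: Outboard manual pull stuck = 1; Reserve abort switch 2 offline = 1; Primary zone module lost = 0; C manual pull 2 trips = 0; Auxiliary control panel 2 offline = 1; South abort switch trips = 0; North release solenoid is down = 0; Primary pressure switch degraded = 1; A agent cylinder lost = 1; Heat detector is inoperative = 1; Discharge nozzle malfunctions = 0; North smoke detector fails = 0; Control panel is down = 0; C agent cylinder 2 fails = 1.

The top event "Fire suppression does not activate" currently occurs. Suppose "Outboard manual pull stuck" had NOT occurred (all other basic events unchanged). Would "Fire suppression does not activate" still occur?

Counterfactual: set "Outboard manual pull stuck" to not occurred.
Manual path lost [OR]: A agent cylinder lost=occurs, Control panel is down=not, South abort switch trips=not → at least one input occurs → occurs.
Release chain fails [AND]: Manual path lost=occurs, Outboard manual pull stuck=not → not all inputs occur → does not occur.
Zone B inoperative [AND]: Primary pressure switch degraded=occurs, North smoke detector fails=not, Heat detector is inoperative=occurs → not all inputs occur → does not occur.
Detection loop fails [AND]: Discharge nozzle malfunctions=not, Zone B inoperative=not → not all inputs occur → does not occur.
Agent supply unavailable [OR]: North release solenoid is down=not, C agent cylinder 2 fails=occurs → at least one input occurs → occurs.
Zone A fails [AND]: Primary zone module lost=not, Agent supply unavailable=occurs → not all inputs occur → does not occur.
Manual path 2 lost [AND]: Auxiliary control panel 2 offline=occurs, Reserve abort switch 2 offline=occurs, C manual pull 2 trips=not → not all inputs occur → does not occur.
Fire suppression does not activate [OR]: Release chain fails=not, Detection loop fails=not, Zone A fails=not, Manual path 2 lost=not → no input occurs → does not occur.

No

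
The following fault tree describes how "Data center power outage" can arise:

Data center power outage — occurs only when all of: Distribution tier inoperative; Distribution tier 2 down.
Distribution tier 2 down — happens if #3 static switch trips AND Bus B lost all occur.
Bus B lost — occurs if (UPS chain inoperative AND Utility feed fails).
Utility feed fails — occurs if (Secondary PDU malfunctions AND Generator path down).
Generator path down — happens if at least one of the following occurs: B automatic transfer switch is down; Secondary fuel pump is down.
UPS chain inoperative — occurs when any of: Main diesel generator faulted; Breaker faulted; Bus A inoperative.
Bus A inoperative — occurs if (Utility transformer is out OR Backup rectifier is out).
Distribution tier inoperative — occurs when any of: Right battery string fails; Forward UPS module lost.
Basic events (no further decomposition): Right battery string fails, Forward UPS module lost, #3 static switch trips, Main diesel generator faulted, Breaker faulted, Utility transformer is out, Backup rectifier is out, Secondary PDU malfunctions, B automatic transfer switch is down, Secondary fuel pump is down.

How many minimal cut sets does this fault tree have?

16

Distribution tier inoperative [OR]: union of children's cut sets → 2 cut set(s).
Bus A inoperative [OR]: union of children's cut sets → 2 cut set(s).
UPS chain inoperative [OR]: union of children's cut sets → 4 cut set(s).
Generator path down [OR]: union of children's cut sets → 2 cut set(s).
Utility feed fails [AND]: one cut set from each child combined → 1 × 2 = 2 cut set(s).
Bus B lost [AND]: one cut set from each child combined → 4 × 2 = 8 cut set(s).
Distribution tier 2 down [AND]: one cut set from each child combined → 1 × 8 = 8 cut set(s).
Data center power outage [AND]: one cut set from each child combined → 2 × 8 = 16 cut set(s).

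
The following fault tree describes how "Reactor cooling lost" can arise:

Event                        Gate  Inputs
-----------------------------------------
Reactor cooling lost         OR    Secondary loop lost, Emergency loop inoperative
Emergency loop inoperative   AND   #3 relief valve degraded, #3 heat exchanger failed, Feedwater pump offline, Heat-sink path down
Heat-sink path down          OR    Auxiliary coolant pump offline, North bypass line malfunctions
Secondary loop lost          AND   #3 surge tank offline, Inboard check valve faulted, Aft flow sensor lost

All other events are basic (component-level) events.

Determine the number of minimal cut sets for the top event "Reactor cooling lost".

Secondary loop lost [AND]: one cut set from each child combined → 1 × 1 × 1 = 1 cut set(s).
Heat-sink path down [OR]: union of children's cut sets → 2 cut set(s).
Emergency loop inoperative [AND]: one cut set from each child combined → 1 × 1 × 1 × 2 = 2 cut set(s).
Reactor cooling lost [OR]: union of children's cut sets → 3 cut set(s).
Minimal cut sets: {#3 surge tank offline, Aft flow sensor lost, Inboard check valve faulted}; {#3 heat exchanger failed, #3 relief valve degraded, Auxiliary coolant pump offline, Feedwater pump offline}; {#3 heat exchanger failed, #3 relief valve degraded, Feedwater pump offline, North bypass line malfunctions}.

3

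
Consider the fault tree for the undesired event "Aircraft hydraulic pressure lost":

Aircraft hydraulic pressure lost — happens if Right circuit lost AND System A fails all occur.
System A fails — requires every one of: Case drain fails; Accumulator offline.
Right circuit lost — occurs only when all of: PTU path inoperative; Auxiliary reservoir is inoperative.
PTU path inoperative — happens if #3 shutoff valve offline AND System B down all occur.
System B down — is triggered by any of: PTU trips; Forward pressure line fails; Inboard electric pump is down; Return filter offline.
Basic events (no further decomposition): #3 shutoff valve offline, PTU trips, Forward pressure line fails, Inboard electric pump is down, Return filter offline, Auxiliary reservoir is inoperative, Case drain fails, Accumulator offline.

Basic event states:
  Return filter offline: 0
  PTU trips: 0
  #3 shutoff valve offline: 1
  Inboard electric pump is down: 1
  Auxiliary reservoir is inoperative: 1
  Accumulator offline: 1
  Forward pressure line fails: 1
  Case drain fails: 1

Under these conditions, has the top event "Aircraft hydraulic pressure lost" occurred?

Yes

System B down [OR]: PTU trips=not, Forward pressure line fails=occurs, Inboard electric pump is down=occurs, Return filter offline=not → at least one input occurs → occurs.
PTU path inoperative [AND]: #3 shutoff valve offline=occurs, System B down=occurs → all inputs occur → occurs.
Right circuit lost [AND]: PTU path inoperative=occurs, Auxiliary reservoir is inoperative=occurs → all inputs occur → occurs.
System A fails [AND]: Case drain fails=occurs, Accumulator offline=occurs → all inputs occur → occurs.
Aircraft hydraulic pressure lost [AND]: Right circuit lost=occurs, System A fails=occurs → all inputs occur → occurs.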